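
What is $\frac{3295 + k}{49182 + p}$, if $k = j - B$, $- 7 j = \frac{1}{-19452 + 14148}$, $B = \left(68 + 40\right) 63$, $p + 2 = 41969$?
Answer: $- \frac{130282151}{3384180072} \approx -0.038497$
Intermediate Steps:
$p = 41967$ ($p = -2 + 41969 = 41967$)
$B = 6804$ ($B = 108 \cdot 63 = 6804$)
$j = \frac{1}{37128}$ ($j = - \frac{1}{7 \left(-19452 + 14148\right)} = - \frac{1}{7 \left(-5304\right)} = \left(- \frac{1}{7}\right) \left(- \frac{1}{5304}\right) = \frac{1}{37128} \approx 2.6934 \cdot 10^{-5}$)
$k = - \frac{252618911}{37128}$ ($k = \frac{1}{37128} - 6804 = - \frac{252618911}{37128} \approx -6804.0$)
$\frac{3295 + k}{49182 + p} = \frac{3295 - \frac{252618911}{37128}}{49182 + 41967} = - \frac{130282151}{37128 \cdot 91149} = \left(- \frac{130282151}{37128}\right) \frac{1}{91149} = - \frac{130282151}{3384180072}$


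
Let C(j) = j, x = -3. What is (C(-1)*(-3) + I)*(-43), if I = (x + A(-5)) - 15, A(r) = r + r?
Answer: 1075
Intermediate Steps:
A(r) = 2*r
I = -28 (I = (-3 + 2*(-5)) - 15 = (-3 - 10) - 15 = -13 - 15 = -28)
(C(-1)*(-3) + I)*(-43) = (-1*(-3) - 28)*(-43) = (3 - 28)*(-43) = -25*(-43) = 1075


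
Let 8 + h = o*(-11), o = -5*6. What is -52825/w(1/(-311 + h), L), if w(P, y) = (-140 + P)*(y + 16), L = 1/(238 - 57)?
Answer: 105174575/4458483 ≈ 23.590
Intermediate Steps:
o = -30
h = 322 (h = -8 - 30*(-11) = -8 + 330 = 322)
L = 1/181 ≈ 0.0055249
w(P, y) = (-140 + P)*(16 + y)
-52825/w(1/(-311 + h), L) = -52825/(-2240 - 140*1/181 + 16/(-311 + 322) + (1/181)/(-311 + 322)) = -52825/(-2240 - 140/181 + 16/11 + (1/181)/11) = -52825/(-2240 - 140/181 + 16*(1/11) + (1/11)*(1/181)) = -52825/(-2240 - 140/181 + 16/11 + 1/1991) = -52825/(-4458483/1991) = -52825*(-1991/4458483) = 105174575/4458483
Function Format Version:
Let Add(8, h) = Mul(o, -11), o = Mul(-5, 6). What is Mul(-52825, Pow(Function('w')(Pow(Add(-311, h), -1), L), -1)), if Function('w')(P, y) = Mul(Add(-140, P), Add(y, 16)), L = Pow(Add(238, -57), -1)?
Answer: Rational(105174575, 4458483) ≈ 23.590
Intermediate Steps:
o = -30
h = 322 (h = Add(-8, Mul(-30, -11)) = Add(-8, 330) = 322)
L = Rational(1, 181) (L = Pow(181, -1) = Rational(1, 181) ≈ 0.0055249)
Function('w')(P, y) = Mul(Add(-140, P), Add(16, y))
Mul(-52825, Pow(Function('w')(Pow(Add(-311, h), -1), L), -1)) = Mul(-52825, Pow(Add(-2240, Mul(-140, Rational(1, 181)), Mul(16, Pow(Add(-311, 322), -1)), Mul(Pow(Add(-311, 322), -1), Rational(1, 181))), -1)) = Mul(-52825, Pow(Add(-2240, Rational(-140, 181), Mul(16, Pow(11, -1)), Mul(Pow(11, -1), Rational(1, 181))), -1)) = Mul(-52825, Pow(Add(-2240, Rational(-140, 181), Mul(16, Rational(1, 11)), Mul(Rational(1, 11), Rational(1, 181))), -1)) = Mul(-52825, Pow(Add(-2240, Rational(-140, 181), Rational(16, 11), Rational(1, 1991)), -1)) = Mul(-52825, Pow(Rational(-4458483, 1991), -1)) = Mul(-52825, Rational(-1991, 4458483)) = Rational(105174575, 4458483)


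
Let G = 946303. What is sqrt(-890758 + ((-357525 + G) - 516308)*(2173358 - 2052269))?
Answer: 4*sqrt(548401817) ≈ 93672.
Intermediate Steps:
sqrt(-890758 + ((-357525 + G) - 516308)*(2173358 - 2052269)) = sqrt(-890758 + ((-357525 + 946303) - 516308)*(2173358 - 2052269)) = sqrt(-890758 + (588778 - 516308)*121089) = sqrt(-890758 + 72470*121089) = sqrt(-890758 + 8775319830) = sqrt(8774429072) = 4*sqrt(548401817)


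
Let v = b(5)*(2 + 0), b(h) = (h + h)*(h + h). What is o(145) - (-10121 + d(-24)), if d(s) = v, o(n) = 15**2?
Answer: 10146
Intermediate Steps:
b(h) = 4*h**2 (b(h) = (2*h)*(2*h) = 4*h**2)
o(n) = 225
v = 200 (v = (4*5**2)*(2 + 0) = (4*25)*2 = 100*2 = 200)
d(s) = 200
o(145) - (-10121 + d(-24)) = 225 - (-10121 + 200) = 225 - 1*(-9921) = 225 + 9921 = 10146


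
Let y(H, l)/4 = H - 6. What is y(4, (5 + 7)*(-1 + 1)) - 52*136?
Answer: -7080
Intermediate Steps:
y(H, l) = -24 + 4*H (y(H, l) = 4*(H - 6) = 4*(-6 + H) = -24 + 4*H)
y(4, (5 + 7)*(-1 + 1)) - 52*136 = (-24 + 4*4) - 52*136 = (-24 + 16) - 7072 = -8 - 7072 = -7080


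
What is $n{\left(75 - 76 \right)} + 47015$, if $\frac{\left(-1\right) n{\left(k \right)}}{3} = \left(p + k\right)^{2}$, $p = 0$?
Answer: $47012$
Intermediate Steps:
$n{\left(k \right)} = - 3 k^{2}$ ($n{\left(k \right)} = - 3 \left(0 + k\right)^{2} = - 3 k^{2}$)
$n{\left(75 - 76 \right)} + 47015 = - 3 \left(75 - 76\right)^{2} + 47015 = - 3 \left(-1\right)^{2} + 47015 = \left(-3\right) 1 + 47015 = -3 + 47015 = 47012$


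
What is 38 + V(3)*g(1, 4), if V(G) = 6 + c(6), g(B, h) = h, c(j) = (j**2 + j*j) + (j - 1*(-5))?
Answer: 394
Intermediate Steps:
c(j) = 5 + j + 2*j**2 (c(j) = (j**2 + j**2) + (j + 5) = 2*j**2 + (5 + j) = 5 + j + 2*j**2)
V(G) = 89 (V(G) = 6 + (5 + 6 + 2*6**2) = 6 + (5 + 6 + 2*36) = 6 + (5 + 6 + 72) = 6 + 83 = 89)
38 + V(3)*g(1, 4) = 38 + 89*4 = 38 + 356 = 394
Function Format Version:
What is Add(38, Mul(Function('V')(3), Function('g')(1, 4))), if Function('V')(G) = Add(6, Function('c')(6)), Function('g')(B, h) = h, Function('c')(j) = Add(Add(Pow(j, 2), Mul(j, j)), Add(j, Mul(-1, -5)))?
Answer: 394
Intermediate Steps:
Function('c')(j) = Add(5, j, Mul(2, Pow(j, 2))) (Function('c')(j) = Add(Add(Pow(j, 2), Pow(j, 2)), Add(j, 5)) = Add(Mul(2, Pow(j, 2)), Add(5, j)) = Add(5, j, Mul(2, Pow(j, 2))))
Function('V')(G) = 89 (Function('V')(G) = Add(6, Add(5, 6, Mul(2, Pow(6, 2)))) = Add(6, Add(5, 6, Mul(2, 36))) = Add(6, Add(5, 6, 72)) = Add(6, 83) = 89)
Add(38, Mul(Function('V')(3), Function('g')(1, 4))) = Add(38, Mul(89, 4)) = Add(38, 356) = 394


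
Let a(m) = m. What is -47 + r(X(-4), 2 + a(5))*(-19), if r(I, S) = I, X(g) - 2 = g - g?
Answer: -85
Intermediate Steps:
X(g) = 2 (X(g) = 2 + (g - g) = 2 + 0 = 2)
-47 + r(X(-4), 2 + a(5))*(-19) = -47 + 2*(-19) = -47 - 38 = -85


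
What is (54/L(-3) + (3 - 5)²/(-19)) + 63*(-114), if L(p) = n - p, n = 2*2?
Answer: -954208/133 ≈ -7174.5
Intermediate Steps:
n = 4
L(p) = 4 - p
(54/L(-3) + (3 - 5)²/(-19)) + 63*(-114) = (54/(4 - 1*(-3)) + (3 - 5)²/(-19)) + 63*(-114) = (54/(4 + 3) + (-2)²*(-1/19)) - 7182 = (54/7 + 4*(-1/19)) - 7182 = (54*(⅐) - 4/19) - 7182 = (54/7 - 4/19) - 7182 = 998/133 - 7182 = -954208/133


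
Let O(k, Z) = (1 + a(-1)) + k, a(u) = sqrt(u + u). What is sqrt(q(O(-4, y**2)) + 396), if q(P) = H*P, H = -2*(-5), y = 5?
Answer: sqrt(366 + 10*I*sqrt(2)) ≈ 19.135 + 0.3695*I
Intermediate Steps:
H = 10
a(u) = sqrt(2)*sqrt(u) (a(u) = sqrt(2*u) = sqrt(2)*sqrt(u))
O(k, Z) = 1 + k + I*sqrt(2) (O(k, Z) = (1 + sqrt(2)*sqrt(-1)) + k = (1 + sqrt(2)*I) + k = (1 + I*sqrt(2)) + k = 1 + k + I*sqrt(2))
q(P) = 10*P
sqrt(q(O(-4, y**2)) + 396) = sqrt(10*(1 - 4 + I*sqrt(2)) + 396) = sqrt(10*(-3 + I*sqrt(2)) + 396) = sqrt((-30 + 10*I*sqrt(2)) + 396) = sqrt(366 + 10*I*sqrt(2))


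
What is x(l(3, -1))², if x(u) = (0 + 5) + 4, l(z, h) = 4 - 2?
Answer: 81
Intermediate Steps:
l(z, h) = 2
x(u) = 9 (x(u) = 5 + 4 = 9)
x(l(3, -1))² = 9² = 81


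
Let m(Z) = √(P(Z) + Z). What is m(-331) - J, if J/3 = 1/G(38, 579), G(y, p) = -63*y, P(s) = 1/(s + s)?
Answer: 1/798 + 3*I*√16117714/662 ≈ 0.0012531 + 18.193*I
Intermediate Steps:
P(s) = 1/(2*s)
m(Z) = √(Z + 1/(2*Z)) (m(Z) = √(1/(2*Z) + Z) = √(Z + 1/(2*Z)))
J = -1/798 (J = 3/((-63*38)) = 3/(-2394) = 3*(-1/2394) = -1/798 ≈ -0.0012531)
m(-331) - J = √(2/(-331) + 4*(-331))/2 - 1*(-1/798) = √(2*(-1/331) - 1324)/2 + 1/798 = √(-2/331 - 1324)/2 + 1/798 = √(-438246/331)/2 + 1/798 = (3*I*√16117714/331)/2 + 1/798 = 3*I*√16117714/662 + 1/798 = 1/798 + 3*I*√16117714/662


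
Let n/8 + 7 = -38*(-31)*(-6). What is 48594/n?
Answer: -24297/28300 ≈ -0.85855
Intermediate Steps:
n = -56600 (n = -56 + 8*(-38*(-31)*(-6)) = -56 + 8*(1178*(-6)) = -56 + 8*(-7068) = -56 - 56544 = -56600)
48594/n = 48594/(-56600) = 48594*(-1/56600) = -24297/28300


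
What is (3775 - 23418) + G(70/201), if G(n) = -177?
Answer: -19820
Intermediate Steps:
(3775 - 23418) + G(70/201) = (3775 - 23418) - 177 = -19643 - 177 = -19820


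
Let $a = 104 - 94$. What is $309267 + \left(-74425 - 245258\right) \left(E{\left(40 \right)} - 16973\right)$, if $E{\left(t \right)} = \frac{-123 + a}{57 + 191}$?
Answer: $\frac{1345755753027}{248} \approx 5.4264 \cdot 10^{9}$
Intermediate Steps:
$a = 10$ ($a = 104 - 94 = 10$)
$E{\left(t \right)} = - \frac{113}{248}$ ($E{\left(t \right)} = \frac{-123 + 10}{57 + 191} = - \frac{113}{248}$)
$309267 + \left(-74425 - 245258\right) \left(E{\left(40 \right)} - 16973\right) = 309267 + \left(-74425 - 245258\right) \left(- \frac{113}{248} - 16973\right) = 309267 - - \frac{1345679054811}{248} = 309267 + \frac{1345679054811}{248} = \frac{1345755753027}{248}$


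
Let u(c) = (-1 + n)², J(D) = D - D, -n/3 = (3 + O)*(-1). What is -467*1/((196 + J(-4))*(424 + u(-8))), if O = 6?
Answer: -467/215600 ≈ -0.0021660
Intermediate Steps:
n = 27 (n = -3*(3 + 6)*(-1) = -27*(-1) = -3*(-9) = 27)
J(D) = 0
u(c) = 676 (u(c) = (-1 + 27)² = 26² = 676)
-467*1/((196 + J(-4))*(424 + u(-8))) = -467*1/((196 + 0)*(424 + 676)) = -467/(196*1100) = -467/215600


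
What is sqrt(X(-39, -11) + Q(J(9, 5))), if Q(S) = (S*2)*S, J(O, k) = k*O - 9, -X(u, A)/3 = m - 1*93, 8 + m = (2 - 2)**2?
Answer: sqrt(2895) ≈ 53.805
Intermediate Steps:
m = -8 (m = -8 + (2 - 2)**2 = -8 + 0**2 = -8 + 0 = -8)
X(u, A) = 303 (X(u, A) = -3*(-8 - 1*93) = -3*(-8 - 93) = -3*(-101) = 303)
J(O, k) = -9 + O*k (J(O, k) = O*k - 9 = -9 + O*k)
Q(S) = 2*S**2 (Q(S) = (2*S)*S = 2*S**2)
sqrt(X(-39, -11) + Q(J(9, 5))) = sqrt(303 + 2*(-9 + 9*5)**2) = sqrt(303 + 2*(-9 + 45)**2) = sqrt(303 + 2*36**2) = sqrt(303 + 2*1296) = sqrt(303 + 2592) = sqrt(2895)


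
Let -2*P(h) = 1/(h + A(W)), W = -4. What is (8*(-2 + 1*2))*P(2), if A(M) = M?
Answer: 0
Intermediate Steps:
P(h) = -1/(2*(-4 + h)) (P(h) = -1/(2*(h - 4)) = -1/(2*(-4 + h)))
(8*(-2 + 1*2))*P(2) = (8*(-2 + 1*2))*(-1/(-8 + 2*2)) = (8*(-2 + 2))*(-1/(-8 + 4)) = (8*0)*(-1/(-4)) = 0*(-1*(-¼)) = 0*(¼) = 0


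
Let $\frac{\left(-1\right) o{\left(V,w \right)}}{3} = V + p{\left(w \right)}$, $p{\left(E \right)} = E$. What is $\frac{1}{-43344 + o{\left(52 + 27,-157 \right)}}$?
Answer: $- \frac{1}{43110} \approx -2.3196 \cdot 10^{-5}$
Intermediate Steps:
$o{\left(V,w \right)} = - 3 V - 3 w$ ($o{\left(V,w \right)} = - 3 \left(V + w\right) = - 3 V - 3 w$)
$\frac{1}{-43344 + o{\left(52 + 27,-157 \right)}} = \frac{1}{-43344 - \left(-471 + 3 \left(52 + 27\right)\right)} = \frac{1}{-43344 + \left(\left(-3\right) 79 + 471\right)} = \frac{1}{-43344 + \left(-237 + 471\right)} = \frac{1}{-43344 + 234} = \frac{1}{-43110} = - \frac{1}{43110}$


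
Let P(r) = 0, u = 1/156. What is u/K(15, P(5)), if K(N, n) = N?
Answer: 1/2340 ≈ 0.00042735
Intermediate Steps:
u = 1/156 ≈ 0.0064103
u/K(15, P(5)) = (1/156)/15 = (1/156)*(1/15) = 1/2340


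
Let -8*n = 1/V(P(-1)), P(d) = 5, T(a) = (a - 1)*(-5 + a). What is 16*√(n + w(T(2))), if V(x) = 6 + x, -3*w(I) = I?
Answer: 4*√1914/11 ≈ 15.909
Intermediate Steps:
T(a) = (-1 + a)*(-5 + a)
w(I) = -I/3
n = -1/88 (n = -1/(8*(6 + 5)) = -⅛/11 = -⅛*1/11 = -1/88 ≈ -0.011364)
16*√(n + w(T(2))) = 16*√(-1/88 - (5 + 2² - 6*2)/3) = 16*√(-1/88 - (5 + 4 - 12)/3) = 16*√(-1/88 - ⅓*(-3)) = 16*√(-1/88 + 1) = 16*√(87/88) = 16*(√1914/44) = 4*√1914/11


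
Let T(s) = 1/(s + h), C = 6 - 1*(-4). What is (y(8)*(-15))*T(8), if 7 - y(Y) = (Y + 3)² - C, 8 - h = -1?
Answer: 1560/17 ≈ 91.765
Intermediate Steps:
h = 9 (h = 8 - 1*(-1) = 8 + 1 = 9)
C = 10 (C = 6 + 4 = 10)
y(Y) = 17 - (3 + Y)² (y(Y) = 7 - ((Y + 3)² - 1*10) = 7 - ((3 + Y)² - 10) = 7 - (-10 + (3 + Y)²) = 7 + (10 - (3 + Y)²) = 17 - (3 + Y)²)
T(s) = 1/(9 + s) (T(s) = 1/(s + 9) = 1/(9 + s))
(y(8)*(-15))*T(8) = ((17 - (3 + 8)²)*(-15))/(9 + 8) = ((17 - 1*11²)*(-15))/17 = ((17 - 1*121)*(-15))*(1/17) = ((17 - 121)*(-15))*(1/17) = -104*(-15)*(1/17) = 1560*(1/17) = 1560/17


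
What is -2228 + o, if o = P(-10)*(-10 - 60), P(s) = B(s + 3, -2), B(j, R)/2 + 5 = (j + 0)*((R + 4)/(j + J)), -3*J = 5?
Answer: -22804/13 ≈ -1754.2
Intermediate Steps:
J = -5/3 (J = -1/3*5 = -5/3 ≈ -1.6667)
B(j, R) = -10 + 2*j*(4 + R)/(-5/3 + j) (B(j, R) = -10 + 2*((j + 0)*((R + 4)/(j - 5/3))) = -10 + 2*(j*((4 + R)/(-5/3 + j))) = -10 + 2*(j*(4 + R)/(-5/3 + j)) = -10 + 2*j*(4 + R)/(-5/3 + j))
P(s) = 2*(-2 - 9*s)/(4 + 3*s) (P(s) = 2*(25 - 3*(s + 3) + 3*(-2)*(s + 3))/(-5 + 3*(s + 3)) = 2*(25 - 3*(3 + s) + 3*(-2)*(3 + s))/(-5 + 3*(3 + s)) = 2*(25 + (-9 - 3*s) + (-18 - 6*s))/(-5 + (9 + 3*s)) = 2*(-2 - 9*s)/(4 + 3*s))
o = 6160/13 (o = (2*(-2 - 9*(-10))/(4 + 3*(-10)))*(-10 - 60) = (2*(-2 + 90)/(4 - 30))*(-70) = (2*88/(-26))*(-70) = (2*(-1/26)*88)*(-70) = -88/13*(-70) = 6160/13 ≈ 473.85)
-2228 + o = -2228 + 6160/13 = -22804/13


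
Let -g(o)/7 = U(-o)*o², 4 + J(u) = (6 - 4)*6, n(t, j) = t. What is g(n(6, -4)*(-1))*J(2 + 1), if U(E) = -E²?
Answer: 72576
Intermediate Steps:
J(u) = 8 (J(u) = -4 + (6 - 4)*6 = -4 + 2*6 = -4 + 12 = 8)
g(o) = 7*o⁴ (g(o) = -7*(-(-o)²)*o² = -7*(-o²)*o² = -(-7)*o⁴ = 7*o⁴)
g(n(6, -4)*(-1))*J(2 + 1) = (7*(6*(-1))⁴)*8 = (7*(-6)⁴)*8 = (7*1296)*8 = 9072*8 = 72576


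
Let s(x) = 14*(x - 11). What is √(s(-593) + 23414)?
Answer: 3*√1662 ≈ 122.30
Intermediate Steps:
s(x) = -154 + 14*x (s(x) = 14*(-11 + x) = -154 + 14*x)
√(s(-593) + 23414) = √((-154 + 14*(-593)) + 23414) = √((-154 - 8302) + 23414) = √(-8456 + 23414) = √14958 = 3*√1662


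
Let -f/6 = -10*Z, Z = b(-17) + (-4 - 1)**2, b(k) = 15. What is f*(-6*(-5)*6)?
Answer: 432000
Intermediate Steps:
Z = 40 (Z = 15 + (-4 - 1)**2 = 15 + (-5)**2 = 15 + 25 = 40)
f = 2400 (f = -(-60)*40 = -6*(-400) = 2400)
f*(-6*(-5)*6) = 2400*(-6*(-5)*6) = 2400*(30*6) = 2400*180 = 432000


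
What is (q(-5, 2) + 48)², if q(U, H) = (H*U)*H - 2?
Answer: 676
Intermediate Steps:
q(U, H) = -2 + U*H² (q(U, H) = U*H² - 2 = -2 + U*H²)
(q(-5, 2) + 48)² = ((-2 - 5*2²) + 48)² = ((-2 - 5*4) + 48)² = ((-2 - 20) + 48)² = (-22 + 48)² = 26² = 676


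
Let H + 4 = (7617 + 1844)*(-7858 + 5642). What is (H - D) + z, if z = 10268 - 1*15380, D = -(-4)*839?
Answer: -20974048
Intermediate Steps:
D = 3356 (D = -1*(-3356) = 3356)
H = -20965580 (H = -4 + (7617 + 1844)*(-7858 + 5642) = -4 + 9461*(-2216) = -4 - 20965576 = -20965580)
z = -5112 (z = 10268 - 15380 = -5112)
(H - D) + z = (-20965580 - 1*3356) - 5112 = (-20965580 - 3356) - 5112 = -20968936 - 5112 = -20974048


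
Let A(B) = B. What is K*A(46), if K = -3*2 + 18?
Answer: 552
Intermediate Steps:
K = 12 (K = -6 + 18 = 12)
K*A(46) = 12*46 = 552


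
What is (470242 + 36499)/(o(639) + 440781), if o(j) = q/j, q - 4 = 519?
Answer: 323807499/281659582 ≈ 1.1496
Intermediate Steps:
q = 523 (q = 4 + 519 = 523)
o(j) = 523/j
(470242 + 36499)/(o(639) + 440781) = (470242 + 36499)/(523/639 + 440781) = 506741/(523*(1/639) + 440781) = 506741/(523/639 + 440781) = 506741/(281659582/639) = 506741*(639/281659582) = 323807499/281659582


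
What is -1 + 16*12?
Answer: 191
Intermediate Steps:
-1 + 16*12 = -1 + 192 = 191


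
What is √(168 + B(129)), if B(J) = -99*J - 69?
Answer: 24*I*√22 ≈ 112.57*I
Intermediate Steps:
B(J) = -69 - 99*J
√(168 + B(129)) = √(168 + (-69 - 99*129)) = √(168 + (-69 - 12771)) = √(168 - 12840) = √(-12672) = 24*I*√22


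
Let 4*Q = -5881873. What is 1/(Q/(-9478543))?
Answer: 37914172/5881873 ≈ 6.4459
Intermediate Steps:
Q = -5881873/4 (Q = (1/4)*(-5881873) = -5881873/4 ≈ -1.4705e+6)
1/(Q/(-9478543)) = 1/(-5881873/4/(-9478543)) = 1/(-5881873/4*(-1/9478543)) = 1/(5881873/37914172) = 37914172/5881873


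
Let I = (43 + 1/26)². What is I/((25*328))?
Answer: 1252161/5543200 ≈ 0.22589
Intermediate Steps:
I = 1252161/676 (I = (43 + 1/26)² = (1119/26)² = 1252161/676 ≈ 1852.3)
I/((25*328)) = 1252161/(676*((25*328))) = (1252161/676)/8200 = (1252161/676)*(1/8200) = 1252161/5543200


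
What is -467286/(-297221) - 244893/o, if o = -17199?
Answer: 26941398089/1703967993 ≈ 15.811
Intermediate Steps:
-467286/(-297221) - 244893/o = -467286/(-297221) - 244893/(-17199) = -467286*(-1/297221) - 244893*(-1/17199) = 467286/297221 + 81631/5733 = 26941398089/1703967993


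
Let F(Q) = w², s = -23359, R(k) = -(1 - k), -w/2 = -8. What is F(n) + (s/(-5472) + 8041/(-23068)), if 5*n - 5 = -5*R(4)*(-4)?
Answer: 8202309409/31557024 ≈ 259.92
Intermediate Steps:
w = 16 (w = -2*(-8) = 16)
R(k) = -1 + k
n = 13 (n = 1 + (-5*(-1 + 4)*(-4))/5 = 1 + (-5*3*(-4))/5 = 1 + (-15*(-4))/5 = 1 + (⅕)*60 = 1 + 12 = 13)
F(Q) = 256 (F(Q) = 16² = 256)
F(n) + (s/(-5472) + 8041/(-23068)) = 256 + (-23359/(-5472) + 8041/(-23068)) = 256 + (-23359*(-1/5472) + 8041*(-1/23068)) = 256 + (23359/5472 - 8041/23068) = 256 + 123711265/31557024 = 8202309409/31557024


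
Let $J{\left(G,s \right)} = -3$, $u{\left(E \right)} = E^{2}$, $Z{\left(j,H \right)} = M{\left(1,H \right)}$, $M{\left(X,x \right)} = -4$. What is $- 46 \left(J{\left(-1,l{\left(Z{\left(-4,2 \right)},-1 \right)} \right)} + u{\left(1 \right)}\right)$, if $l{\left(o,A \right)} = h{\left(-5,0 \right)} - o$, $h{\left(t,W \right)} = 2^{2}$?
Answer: $92$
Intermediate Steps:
$Z{\left(j,H \right)} = -4$
$h{\left(t,W \right)} = 4$
$l{\left(o,A \right)} = 4 - o$
$- 46 \left(J{\left(-1,l{\left(Z{\left(-4,2 \right)},-1 \right)} \right)} + u{\left(1 \right)}\right) = - 46 \left(-3 + 1^{2}\right) = - 46 \left(-3 + 1\right) = \left(-46\right) \left(-2\right) = 92$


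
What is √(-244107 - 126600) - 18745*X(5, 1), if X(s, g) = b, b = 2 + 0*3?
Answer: -37490 + I*√370707 ≈ -37490.0 + 608.86*I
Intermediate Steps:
b = 2 (b = 2 + 0 = 2)
X(s, g) = 2
√(-244107 - 126600) - 18745*X(5, 1) = √(-244107 - 126600) - 18745*2 = √(-370707) - 37490 = I*√370707 - 37490 = -37490 + I*√370707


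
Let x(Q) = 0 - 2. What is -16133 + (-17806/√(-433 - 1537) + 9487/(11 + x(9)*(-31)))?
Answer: -1168222/73 + 8903*I*√1970/985 ≈ -16003.0 + 401.17*I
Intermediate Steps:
x(Q) = -2
-16133 + (-17806/√(-433 - 1537) + 9487/(11 + x(9)*(-31))) = -16133 + (-17806/√(-433 - 1537) + 9487/(11 - 2*(-31))) = -16133 + (-17806*(-I*√1970/1970) + 9487/(11 + 62)) = -16133 + (-17806*(-I*√1970/1970) + 9487/73) = -16133 + (-(-8903)*I*√1970/985 + 9487*(1/73)) = -16133 + (8903*I*√1970/985 + 9487/73) = -16133 + (9487/73 + 8903*I*√1970/985) = -1168222/73 + 8903*I*√1970/985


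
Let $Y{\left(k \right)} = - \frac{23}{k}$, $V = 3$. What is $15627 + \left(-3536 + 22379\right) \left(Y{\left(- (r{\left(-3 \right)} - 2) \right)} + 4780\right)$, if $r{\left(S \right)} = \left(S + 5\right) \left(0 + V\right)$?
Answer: $\frac{360774057}{4} \approx 9.0194 \cdot 10^{7}$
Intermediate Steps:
$r{\left(S \right)} = 15 + 3 S$ ($r{\left(S \right)} = \left(S + 5\right) \left(0 + 3\right) = \left(5 + S\right) 3 = 15 + 3 S$)
$15627 + \left(-3536 + 22379\right) \left(Y{\left(- (r{\left(-3 \right)} - 2) \right)} + 4780\right) = 15627 + \left(-3536 + 22379\right) \left(- \frac{23}{\left(-1\right) \left(\left(15 + 3 \left(-3\right)\right) - 2\right)} + 4780\right) = 15627 + 18843 \left(- \frac{23}{\left(-1\right) \left(\left(15 - 9\right) - 2\right)} + 4780\right) = 15627 + 18843 \left(- \frac{23}{\left(-1\right) \left(6 - 2\right)} + 4780\right) = 15627 + 18843 \left(- \frac{23}{\left(-1\right) 4} + 4780\right) = 15627 + 18843 \left(- \frac{23}{-4} + 4780\right) = 15627 + 18843 \left(\left(-23\right) \left(- \frac{1}{4}\right) + 4780\right) = 15627 + 18843 \left(\frac{23}{4} + 4780\right) = 15627 + 18843 \cdot \frac{19143}{4} = 15627 + \frac{360711549}{4} = \frac{360774057}{4}$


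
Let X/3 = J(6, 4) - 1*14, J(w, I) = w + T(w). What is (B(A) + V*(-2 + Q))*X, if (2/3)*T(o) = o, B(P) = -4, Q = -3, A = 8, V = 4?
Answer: -72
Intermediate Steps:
T(o) = 3*o/2
J(w, I) = 5*w/2 (J(w, I) = w + 3*w/2 = 5*w/2)
X = 3 (X = 3*((5/2)*6 - 1*14) = 3*(15 - 14) = 3*1 = 3)
(B(A) + V*(-2 + Q))*X = (-4 + 4*(-2 - 3))*3 = (-4 + 4*(-5))*3 = (-4 - 20)*3 = -24*3 = -72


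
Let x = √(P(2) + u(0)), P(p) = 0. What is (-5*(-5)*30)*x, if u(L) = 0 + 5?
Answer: 750*√5 ≈ 1677.1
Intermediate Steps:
u(L) = 5
x = √5 (x = √(0 + 5) = √5 ≈ 2.2361)
(-5*(-5)*30)*x = (-5*(-5)*30)*√5 = (25*30)*√5 = 750*√5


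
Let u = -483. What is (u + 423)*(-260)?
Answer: 15600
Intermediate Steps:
(u + 423)*(-260) = (-483 + 423)*(-260) = -60*(-260) = 15600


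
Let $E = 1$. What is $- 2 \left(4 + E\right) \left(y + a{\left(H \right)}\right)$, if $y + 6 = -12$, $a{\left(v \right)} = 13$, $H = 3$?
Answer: $50$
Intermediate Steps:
$y = -18$ ($y = -6 - 12 = -18$)
$- 2 \left(4 + E\right) \left(y + a{\left(H \right)}\right) = - 2 \left(4 + 1\right) \left(-18 + 13\right) = \left(-2\right) 5 \left(-5\right) = \left(-10\right) \left(-5\right) = 50$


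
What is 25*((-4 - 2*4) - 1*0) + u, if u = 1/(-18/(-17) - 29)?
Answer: -142517/475 ≈ -300.04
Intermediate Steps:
u = -17/475 (u = 1/(-18*(-1/17) - 29) = 1/(18/17 - 29) = 1/(-475/17) = -17/475 ≈ -0.035789)
25*((-4 - 2*4) - 1*0) + u = 25*((-4 - 2*4) - 1*0) - 17/475 = 25*((-4 - 8) + 0) - 17/475 = 25*(-12 + 0) - 17/475 = 25*(-12) - 17/475 = -300 - 17/475 = -142517/475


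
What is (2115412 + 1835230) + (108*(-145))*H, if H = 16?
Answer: 3700082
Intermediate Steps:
(2115412 + 1835230) + (108*(-145))*H = (2115412 + 1835230) + (108*(-145))*16 = 3950642 - 15660*16 = 3950642 - 250560 = 3700082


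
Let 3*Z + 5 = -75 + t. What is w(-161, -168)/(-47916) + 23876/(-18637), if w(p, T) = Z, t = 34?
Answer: -1715634973/1339515738 ≈ -1.2808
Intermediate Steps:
Z = -46/3 (Z = -5/3 + (-75 + 34)/3 = -5/3 + (1/3)*(-41) = -5/3 - 41/3 = -46/3 ≈ -15.333)
w(p, T) = -46/3
w(-161, -168)/(-47916) + 23876/(-18637) = -46/3/(-47916) + 23876/(-18637) = -46/3*(-1/47916) + 23876*(-1/18637) = 23/71874 - 23876/18637 = -1715634973/1339515738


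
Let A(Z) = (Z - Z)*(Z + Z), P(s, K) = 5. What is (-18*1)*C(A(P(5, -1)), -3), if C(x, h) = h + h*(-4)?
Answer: -162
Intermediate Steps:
A(Z) = 0 (A(Z) = 0*(2*Z) = 0)
C(x, h) = -3*h (C(x, h) = h - 4*h = -3*h)
(-18*1)*C(A(P(5, -1)), -3) = (-18*1)*(-3*(-3)) = -18*9 = -162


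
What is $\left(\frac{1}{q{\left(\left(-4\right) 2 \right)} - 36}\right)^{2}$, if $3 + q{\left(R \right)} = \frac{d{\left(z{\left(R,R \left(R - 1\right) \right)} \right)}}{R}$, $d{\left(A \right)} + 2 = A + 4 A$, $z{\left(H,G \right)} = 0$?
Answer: $\frac{16}{24025} \approx 0.00066597$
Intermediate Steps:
$d{\left(A \right)} = -2 + 5 A$ ($d{\left(A \right)} = -2 + \left(A + 4 A\right) = -2 + 5 A$)
$q{\left(R \right)} = -3 - \frac{2}{R}$ ($q{\left(R \right)} = -3 + \frac{-2 + 5 \cdot 0}{R} = -3 + \frac{-2 + 0}{R} = -3 - \frac{2}{R}$)
$\left(\frac{1}{q{\left(\left(-4\right) 2 \right)} - 36}\right)^{2} = \left(\frac{1}{\left(-3 - \frac{2}{\left(-4\right) 2}\right) - 36}\right)^{2} = \left(\frac{1}{\left(-3 - \frac{2}{-8}\right) - 36}\right)^{2} = \left(\frac{1}{\left(-3 - - \frac{1}{4}\right) - 36}\right)^{2} = \left(\frac{1}{\left(-3 + \frac{1}{4}\right) - 36}\right)^{2} = \left(\frac{1}{- \frac{11}{4} - 36}\right)^{2} = \left(\frac{1}{- \frac{155}{4}}\right)^{2} = \left(- \frac{4}{155}\right)^{2} = \frac{16}{24025}$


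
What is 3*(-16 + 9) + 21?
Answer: 0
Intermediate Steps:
3*(-16 + 9) + 21 = 3*(-7) + 21 = -21 + 21 = 0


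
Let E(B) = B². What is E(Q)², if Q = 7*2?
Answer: 38416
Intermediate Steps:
Q = 14
E(Q)² = (14²)² = 196² = 38416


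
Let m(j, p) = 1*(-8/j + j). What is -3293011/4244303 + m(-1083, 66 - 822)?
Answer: -4981628677856/4596580149 ≈ -1083.8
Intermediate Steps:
m(j, p) = j - 8/j (m(j, p) = 1*(j - 8/j) = j - 8/j)
-3293011/4244303 + m(-1083, 66 - 822) = -3293011/4244303 + (-1083 - 8/(-1083)) = -3293011*1/4244303 + (-1083 - 8*(-1/1083)) = -3293011/4244303 + (-1083 + 8/1083) = -3293011/4244303 - 1172881/1083 = -4981628677856/4596580149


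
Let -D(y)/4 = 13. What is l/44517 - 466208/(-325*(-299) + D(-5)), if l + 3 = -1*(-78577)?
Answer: -13122838934/4323624591 ≈ -3.0351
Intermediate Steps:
D(y) = -52 (D(y) = -4*13 = -52)
l = 78574 (l = -3 - 1*(-78577) = -3 + 78577 = 78574)
l/44517 - 466208/(-325*(-299) + D(-5)) = 78574/44517 - 466208/(-325*(-299) - 52) = 78574*(1/44517) - 466208/(97175 - 52) = 78574/44517 - 466208/97123 = -13122838934/4323624591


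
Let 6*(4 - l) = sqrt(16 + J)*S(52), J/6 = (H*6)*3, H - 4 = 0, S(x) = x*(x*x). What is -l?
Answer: -4 + 562432*sqrt(7)/3 ≈ 4.9601e+5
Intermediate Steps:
S(x) = x**3 (S(x) = x*x**2 = x**3)
H = 4 (H = 4 + 0 = 4)
J = 432 (J = 6*((4*6)*3) = 6*(24*3) = 6*72 = 432)
l = 4 - 562432*sqrt(7)/3 (l = 4 - sqrt(16 + 432)*52**3/6 = 4 - sqrt(448)*140608/6 = 4 - 8*sqrt(7)*140608/6 = 4 - 562432*sqrt(7)/3 ≈ -4.9601e+5)
-l = -(4 - 562432*sqrt(7)/3) = -4 + 562432*sqrt(7)/3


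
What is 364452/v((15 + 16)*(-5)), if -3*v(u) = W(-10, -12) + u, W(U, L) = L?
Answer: 1093356/167 ≈ 6547.0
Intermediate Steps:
v(u) = 4 - u/3 (v(u) = -(-12 + u)/3 = 4 - u/3)
364452/v((15 + 16)*(-5)) = 364452/(4 - (15 + 16)*(-5)/3) = 364452/(4 - 31*(-5)/3) = 364452/(4 - 1/3*(-155)) = 364452/(4 + 155/3) = 364452/(167/3) = 364452*(3/167) = 1093356/167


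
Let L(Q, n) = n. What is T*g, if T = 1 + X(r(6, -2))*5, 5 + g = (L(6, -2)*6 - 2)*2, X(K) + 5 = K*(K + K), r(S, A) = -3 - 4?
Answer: -15378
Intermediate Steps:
r(S, A) = -7
X(K) = -5 + 2*K² (X(K) = -5 + K*(K + K) = -5 + K*(2*K) = -5 + 2*K²)
g = -33 (g = -5 + (-2*6 - 2)*2 = -5 + (-12 - 2)*2 = -5 - 14*2 = -5 - 28 = -33)
T = 466 (T = 1 + (-5 + 2*(-7)²)*5 = 1 + (-5 + 2*49)*5 = 1 + (-5 + 98)*5 = 1 + 93*5 = 1 + 465 = 466)
T*g = 466*(-33) = -15378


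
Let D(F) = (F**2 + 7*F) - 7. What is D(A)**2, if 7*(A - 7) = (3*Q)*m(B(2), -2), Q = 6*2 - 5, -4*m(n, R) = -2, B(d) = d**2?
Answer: 249001/16 ≈ 15563.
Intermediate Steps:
m(n, R) = 1/2 (m(n, R) = -1/4*(-2) = 1/2)
Q = 7 (Q = 12 - 5 = 7)
A = 17/2 (A = 7 + ((3*7)*(1/2))/7 = 7 + (21*(1/2))/7 = 7 + (1/7)*(21/2) = 7 + 3/2 = 17/2 ≈ 8.5000)
D(F) = -7 + F**2 + 7*F
D(A)**2 = (-7 + (17/2)**2 + 7*(17/2))**2 = (-7 + 289/4 + 119/2)**2 = (499/4)**2 = 249001/16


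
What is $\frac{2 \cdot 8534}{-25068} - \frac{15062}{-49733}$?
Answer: $- \frac{117817157}{311676711} \approx -0.37801$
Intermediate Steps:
$\frac{2 \cdot 8534}{-25068} - \frac{15062}{-49733} = 17068 \left(- \frac{1}{25068}\right) - - \frac{15062}{49733} = - \frac{4267}{6267} + \frac{15062}{49733} = - \frac{117817157}{311676711}$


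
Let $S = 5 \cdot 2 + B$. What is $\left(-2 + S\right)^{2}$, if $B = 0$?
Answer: $64$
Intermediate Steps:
$S = 10$ ($S = 5 \cdot 2 + 0 = 10 + 0 = 10$)
$\left(-2 + S\right)^{2} = \left(-2 + 10\right)^{2} = 8^{2} = 64$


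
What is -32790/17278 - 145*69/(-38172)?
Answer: -179798915/109922636 ≈ -1.6357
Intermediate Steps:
-32790/17278 - 145*69/(-38172) = -32790*1/17278 - 10005*(-1/38172) = -16395/8639 + 3335/12724 = -179798915/109922636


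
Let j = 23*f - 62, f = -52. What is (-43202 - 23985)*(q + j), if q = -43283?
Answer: 2992576167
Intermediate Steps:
j = -1258 (j = 23*(-52) - 62 = -1196 - 62 = -1258)
(-43202 - 23985)*(q + j) = (-43202 - 23985)*(-43283 - 1258) = -67187*(-44541) = 2992576167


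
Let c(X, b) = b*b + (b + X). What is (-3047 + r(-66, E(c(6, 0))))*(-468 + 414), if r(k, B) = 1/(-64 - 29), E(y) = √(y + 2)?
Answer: 5100696/31 ≈ 1.6454e+5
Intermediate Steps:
c(X, b) = X + b + b² (c(X, b) = b² + (X + b) = X + b + b²)
E(y) = √(2 + y)
r(k, B) = -1/93 (r(k, B) = 1/(-93) = -1/93)
(-3047 + r(-66, E(c(6, 0))))*(-468 + 414) = (-3047 - 1/93)*(-468 + 414) = -283372/93*(-54) = 5100696/31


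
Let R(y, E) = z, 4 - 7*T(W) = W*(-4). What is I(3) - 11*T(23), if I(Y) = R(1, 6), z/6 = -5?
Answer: -1266/7 ≈ -180.86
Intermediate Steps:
z = -30 (z = 6*(-5) = -30)
T(W) = 4/7 + 4*W/7 (T(W) = 4/7 - W*(-4)/7 = 4/7 - (-4)*W/7 = 4/7 + 4*W/7)
R(y, E) = -30
I(Y) = -30
I(3) - 11*T(23) = -30 - 11*(4/7 + (4/7)*23) = -30 - 11*(4/7 + 92/7) = -30 - 11*96/7 = -30 - 1056/7 = -1266/7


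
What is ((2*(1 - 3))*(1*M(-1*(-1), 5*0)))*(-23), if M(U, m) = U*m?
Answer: 0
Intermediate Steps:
((2*(1 - 3))*(1*M(-1*(-1), 5*0)))*(-23) = ((2*(1 - 3))*(1*((-1*(-1))*(5*0))))*(-23) = ((2*(-2))*(1*(1*0)))*(-23) = -4*0*(-23) = 0*(-23) = 0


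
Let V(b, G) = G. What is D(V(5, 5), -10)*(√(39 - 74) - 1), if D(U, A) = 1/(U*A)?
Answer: 1/50 - I*√35/50 ≈ 0.02 - 0.11832*I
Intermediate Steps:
D(U, A) = 1/(A*U)
D(V(5, 5), -10)*(√(39 - 74) - 1) = (1/(-10*5))*(√(39 - 74) - 1) = (-⅒*⅕)*(√(-35) - 1) = -(I*√35 - 1)/50 = -(-1 + I*√35)/50 = 1/50 - I*√35/50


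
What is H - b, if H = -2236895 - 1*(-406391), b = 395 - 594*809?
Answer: -1350353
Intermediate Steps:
b = -480151 (b = 395 - 480546 = -480151)
H = -1830504 (H = -2236895 + 406391 = -1830504)
H - b = -1830504 - 1*(-480151) = -1830504 + 480151 = -1350353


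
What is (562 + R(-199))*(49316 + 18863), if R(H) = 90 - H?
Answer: 58020329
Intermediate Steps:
(562 + R(-199))*(49316 + 18863) = (562 + (90 - 1*(-199)))*(49316 + 18863) = (562 + (90 + 199))*68179 = (562 + 289)*68179 = 851*68179 = 58020329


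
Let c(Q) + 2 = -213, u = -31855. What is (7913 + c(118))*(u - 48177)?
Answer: -616086336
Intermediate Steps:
c(Q) = -215 (c(Q) = -2 - 213 = -215)
(7913 + c(118))*(u - 48177) = (7913 - 215)*(-31855 - 48177) = 7698*(-80032) = -616086336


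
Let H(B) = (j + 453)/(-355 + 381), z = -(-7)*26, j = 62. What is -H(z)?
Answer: -515/26 ≈ -19.808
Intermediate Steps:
z = 182 (z = -1*(-182) = 182)
H(B) = 515/26 (H(B) = (62 + 453)/(-355 + 381) = 515/26)
-H(z) = -1*515/26 = -515/26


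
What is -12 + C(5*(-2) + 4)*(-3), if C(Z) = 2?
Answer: -18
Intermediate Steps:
-12 + C(5*(-2) + 4)*(-3) = -12 + 2*(-3) = -12 - 6 = -18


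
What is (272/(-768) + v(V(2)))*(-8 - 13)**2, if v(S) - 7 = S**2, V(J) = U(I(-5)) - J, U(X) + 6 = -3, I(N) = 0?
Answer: 900669/16 ≈ 56292.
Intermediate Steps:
U(X) = -9 (U(X) = -6 - 3 = -9)
V(J) = -9 - J
v(S) = 7 + S**2
(272/(-768) + v(V(2)))*(-8 - 13)**2 = (272/(-768) + (7 + (-9 - 1*2)**2))*(-8 - 13)**2 = (272*(-1/768) + (7 + (-9 - 2)**2))*(-21)**2 = (-17/48 + (7 + (-11)**2))*441 = (-17/48 + (7 + 121))*441 = (-17/48 + 128)*441 = (6127/48)*441 = 900669/16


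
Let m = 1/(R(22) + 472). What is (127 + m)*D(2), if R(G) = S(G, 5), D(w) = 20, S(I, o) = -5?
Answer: 1186200/467 ≈ 2540.0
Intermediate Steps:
R(G) = -5
m = 1/467 (m = 1/(-5 + 472) = 1/467 ≈ 0.0021413)
(127 + m)*D(2) = (127 + 1/467)*20 = (59310/467)*20 = 1186200/467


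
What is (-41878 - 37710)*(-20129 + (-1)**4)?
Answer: 1601947264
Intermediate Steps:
(-41878 - 37710)*(-20129 + (-1)**4) = -79588*(-20129 + 1) = -79588*(-20128) = 1601947264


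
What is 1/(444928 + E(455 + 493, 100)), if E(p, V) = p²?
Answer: 1/1343632 ≈ 7.4425e-7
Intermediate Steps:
1/(444928 + E(455 + 493, 100)) = 1/(444928 + (455 + 493)²) = 1/(444928 + 948²) = 1/(444928 + 898704) = 1/1343632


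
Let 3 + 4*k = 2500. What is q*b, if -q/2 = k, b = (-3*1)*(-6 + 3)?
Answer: -22473/2 ≈ -11237.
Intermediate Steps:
k = 2497/4 (k = -¾ + (¼)*2500 = -¾ + 625 = 2497/4 ≈ 624.25)
b = 9 (b = -3*(-3) = 9)
q = -2497/2 (q = -2*2497/4 = -2497/2 ≈ -1248.5)
q*b = -2497/2*9 = -22473/2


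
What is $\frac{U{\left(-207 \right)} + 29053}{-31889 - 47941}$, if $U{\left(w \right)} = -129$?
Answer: $- \frac{14462}{39915} \approx -0.36232$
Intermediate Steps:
$\frac{U{\left(-207 \right)} + 29053}{-31889 - 47941} = \frac{-129 + 29053}{-31889 - 47941} = \frac{28924}{-79830} = 28924 \left(- \frac{1}{79830}\right) = - \frac{14462}{39915}$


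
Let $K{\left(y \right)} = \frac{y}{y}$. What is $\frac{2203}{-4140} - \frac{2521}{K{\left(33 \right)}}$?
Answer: $- \frac{10439143}{4140} \approx -2521.5$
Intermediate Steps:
$K{\left(y \right)} = 1$
$\frac{2203}{-4140} - \frac{2521}{K{\left(33 \right)}} = \frac{2203}{-4140} - \frac{2521}{1} = 2203 \left(- \frac{1}{4140}\right) - 2521 = - \frac{2203}{4140} - 2521 = - \frac{10439143}{4140}$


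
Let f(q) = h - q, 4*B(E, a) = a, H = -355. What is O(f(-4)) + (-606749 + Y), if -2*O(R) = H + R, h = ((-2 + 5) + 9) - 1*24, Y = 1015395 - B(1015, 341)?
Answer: 1634969/4 ≈ 4.0874e+5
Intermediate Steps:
B(E, a) = a/4
Y = 4061239/4 (Y = 1015395 - 341/4 = 4061239/4 ≈ 1.0153e+6)
h = -12 (h = (3 + 9) - 24 = 12 - 24 = -12)
f(q) = -12 - q
O(R) = 355/2 - R/2 (O(R) = -(-355 + R)/2 = 355/2 - R/2)
O(f(-4)) + (-606749 + Y) = (355/2 - (-12 - 1*(-4))/2) + (-606749 + 4061239/4) = (355/2 - (-12 + 4)/2) + 1634243/4 = (355/2 - 1/2*(-8)) + 1634243/4 = (355/2 + 4) + 1634243/4 = 363/2 + 1634243/4 = 1634969/4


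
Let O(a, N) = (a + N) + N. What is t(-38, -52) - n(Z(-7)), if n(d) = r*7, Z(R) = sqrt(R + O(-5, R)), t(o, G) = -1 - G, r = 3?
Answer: 30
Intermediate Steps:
O(a, N) = a + 2*N (O(a, N) = (N + a) + N = a + 2*N)
Z(R) = sqrt(-5 + 3*R) (Z(R) = sqrt(R + (-5 + 2*R)) = sqrt(-5 + 3*R))
n(d) = 21 (n(d) = 3*7 = 21)
t(-38, -52) - n(Z(-7)) = (-1 - 1*(-52)) - 1*21 = (-1 + 52) - 21 = 51 - 21 = 30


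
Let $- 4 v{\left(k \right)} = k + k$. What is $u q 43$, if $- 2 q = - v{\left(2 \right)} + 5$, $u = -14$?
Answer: $1806$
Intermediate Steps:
$v{\left(k \right)} = - \frac{k}{2}$ ($v{\left(k \right)} = - \frac{k + k}{4} = - \frac{2 k}{4} = - \frac{k}{2}$)
$q = -3$ ($q = - \frac{- \frac{\left(-1\right) 2}{2} + 5}{2} = - \frac{\left(-1\right) \left(-1\right) + 5}{2} = - \frac{1 + 5}{2} = \left(- \frac{1}{2}\right) 6 = -3$)
$u q 43 = \left(-14\right) \left(-3\right) 43 = 42 \cdot 43 = 1806$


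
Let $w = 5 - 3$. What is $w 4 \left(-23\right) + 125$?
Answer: $-59$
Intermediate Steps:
$w = 2$ ($w = 5 - 3 = 2$)
$w 4 \left(-23\right) + 125 = 2 \cdot 4 \left(-23\right) + 125 = 8 \left(-23\right) + 125 = -184 + 125 = -59$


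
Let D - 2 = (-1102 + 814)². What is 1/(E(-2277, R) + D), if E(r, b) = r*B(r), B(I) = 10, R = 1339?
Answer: 1/60176 ≈ 1.6618e-5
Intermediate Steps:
E(r, b) = 10*r (E(r, b) = r*10 = 10*r)
D = 82946 (D = 2 + (-1102 + 814)² = 2 + (-288)² = 2 + 82944 = 82946)
1/(E(-2277, R) + D) = 1/(10*(-2277) + 82946) = 1/(-22770 + 82946) = 1/60176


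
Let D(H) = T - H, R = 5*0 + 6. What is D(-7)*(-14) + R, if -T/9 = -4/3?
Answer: -260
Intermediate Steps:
R = 6 (R = 0 + 6 = 6)
T = 12 (T = -(-36)/3 = -9*(-4/3) = 12)
D(H) = 12 - H
D(-7)*(-14) + R = (12 - 1*(-7))*(-14) + 6 = (12 + 7)*(-14) + 6 = 19*(-14) + 6 = -266 + 6 = -260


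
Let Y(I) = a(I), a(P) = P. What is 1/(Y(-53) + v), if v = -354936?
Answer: -1/354989 ≈ -2.8170e-6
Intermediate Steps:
Y(I) = I
1/(Y(-53) + v) = 1/(-53 - 354936) = 1/(-354989) = -1/354989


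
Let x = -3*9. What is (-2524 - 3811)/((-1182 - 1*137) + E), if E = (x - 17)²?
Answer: -6335/617 ≈ -10.267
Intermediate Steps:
x = -27
E = 1936 (E = (-27 - 17)² = (-44)² = 1936)
(-2524 - 3811)/((-1182 - 1*137) + E) = (-2524 - 3811)/((-1182 - 1*137) + 1936) = -6335/((-1182 - 137) + 1936) = -6335/(-1319 + 1936) = -6335/617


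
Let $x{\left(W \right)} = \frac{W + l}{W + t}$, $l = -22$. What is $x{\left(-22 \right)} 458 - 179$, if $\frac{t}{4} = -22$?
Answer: $\frac{21}{5} \approx 4.2$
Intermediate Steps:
$t = -88$ ($t = 4 \left(-22\right) = -88$)
$x{\left(W \right)} = \frac{-22 + W}{-88 + W}$ ($x{\left(W \right)} = \frac{W - 22}{W - 88} = \frac{-22 + W}{-88 + W}$)
$x{\left(-22 \right)} 458 - 179 = \frac{-22 - 22}{-88 - 22} \cdot 458 - 179 = \frac{1}{-110} \left(-44\right) 458 - 179 = \left(- \frac{1}{110}\right) \left(-44\right) 458 - 179 = \frac{2}{5} \cdot 458 - 179 = \frac{916}{5} - 179 = \frac{21}{5}$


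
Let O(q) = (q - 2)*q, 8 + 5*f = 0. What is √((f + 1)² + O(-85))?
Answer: 2*√46221/5 ≈ 85.996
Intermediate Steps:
f = -8/5 (f = -8/5 + (⅕)*0 = -8/5 + 0 = -8/5 ≈ -1.6000)
O(q) = q*(-2 + q) (O(q) = (-2 + q)*q = q*(-2 + q))
√((f + 1)² + O(-85)) = √((-8/5 + 1)² - 85*(-2 - 85)) = √((-⅗)² - 85*(-87)) = √(9/25 + 7395) = √(184884/25) = 2*√46221/5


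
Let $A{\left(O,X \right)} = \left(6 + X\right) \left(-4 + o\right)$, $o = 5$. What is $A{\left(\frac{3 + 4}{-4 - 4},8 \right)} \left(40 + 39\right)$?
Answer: $1106$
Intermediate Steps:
$A{\left(O,X \right)} = 6 + X$ ($A{\left(O,X \right)} = \left(6 + X\right) \left(-4 + 5\right) = \left(6 + X\right) 1 = 6 + X$)
$A{\left(\frac{3 + 4}{-4 - 4},8 \right)} \left(40 + 39\right) = \left(6 + 8\right) \left(40 + 39\right) = 14 \cdot 79 = 1106$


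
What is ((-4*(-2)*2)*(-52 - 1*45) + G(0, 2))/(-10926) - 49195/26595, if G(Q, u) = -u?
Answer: -5513066/3228633 ≈ -1.7076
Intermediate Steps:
((-4*(-2)*2)*(-52 - 1*45) + G(0, 2))/(-10926) - 49195/26595 = ((-4*(-2)*2)*(-52 - 1*45) - 1*2)/(-10926) - 49195/26595 = ((8*2)*(-52 - 45) - 2)*(-1/10926) - 49195*1/26595 = (16*(-97) - 2)*(-1/10926) - 9839/5319 = (-1552 - 2)*(-1/10926) - 9839/5319 = -1554*(-1/10926) - 9839/5319 = 259/1821 - 9839/5319 = -5513066/3228633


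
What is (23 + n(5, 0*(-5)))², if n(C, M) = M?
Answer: 529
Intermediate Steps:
(23 + n(5, 0*(-5)))² = (23 + 0*(-5))² = (23 + 0)² = 23² = 529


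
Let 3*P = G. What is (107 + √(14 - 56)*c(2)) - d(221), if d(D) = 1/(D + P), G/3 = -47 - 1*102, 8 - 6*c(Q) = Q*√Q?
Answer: 7703/72 + I*√42*(4 - √2)/3 ≈ 106.99 + 5.5859*I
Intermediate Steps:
c(Q) = 4/3 - Q^(3/2)/6 (c(Q) = 4/3 - Q*√Q/6 = 4/3 - Q^(3/2)/6)
G = -447 (G = 3*(-47 - 1*102) = 3*(-47 - 102) = 3*(-149) = -447)
P = -149 (P = (⅓)*(-447) = -149)
d(D) = 1/(-149 + D) (d(D) = 1/(D - 149) = 1/(-149 + D))
(107 + √(14 - 56)*c(2)) - d(221) = (107 + √(14 - 56)*(4/3 - √2/3)) - 1/(-149 + 221) = (107 + √(-42)*(4/3 - √2/3)) - 1/72 = (107 + (I*√42)*(4/3 - √2/3)) - 1*1/72 = (107 + I*√42*(4/3 - √2/3)) - 1/72 = 7703/72 + I*√42*(4/3 - √2/3)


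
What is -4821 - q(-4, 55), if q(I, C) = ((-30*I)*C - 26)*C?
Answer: -366391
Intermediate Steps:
q(I, C) = C*(-26 - 30*C*I) (q(I, C) = (-30*C*I - 26)*C = (-26 - 30*C*I)*C = C*(-26 - 30*C*I))
-4821 - q(-4, 55) = -4821 - (-2)*55*(13 + 15*55*(-4)) = -4821 - (-2)*55*(13 - 3300) = -4821 - (-2)*55*(-3287) = -4821 - 1*361570 = -4821 - 361570 = -366391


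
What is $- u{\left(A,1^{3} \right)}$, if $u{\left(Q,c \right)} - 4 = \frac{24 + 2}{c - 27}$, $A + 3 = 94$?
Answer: $-3$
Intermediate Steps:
$A = 91$ ($A = -3 + 94 = 91$)
$u{\left(Q,c \right)} = 4 + \frac{26}{-27 + c}$ ($u{\left(Q,c \right)} = 4 + \frac{24 + 2}{c - 27} = 4 + \frac{26}{-27 + c}$)
$- u{\left(A,1^{3} \right)} = - \frac{2 \left(-41 + 2 \cdot 1^{3}\right)}{-27 + 1^{3}} = - \frac{2 \left(-41 + 2 \cdot 1\right)}{-27 + 1} = - \frac{2 \left(-41 + 2\right)}{-26} = - \frac{2 \left(-1\right) \left(-39\right)}{26} = \left(-1\right) 3 = -3$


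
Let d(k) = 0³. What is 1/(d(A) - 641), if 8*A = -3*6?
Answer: -1/641 ≈ -0.0015601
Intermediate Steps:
A = -9/4 (A = (-3*6)/8 = (⅛)*(-18) = -9/4 ≈ -2.2500)
d(k) = 0
1/(d(A) - 641) = 1/(0 - 641) = 1/(-641) = -1/641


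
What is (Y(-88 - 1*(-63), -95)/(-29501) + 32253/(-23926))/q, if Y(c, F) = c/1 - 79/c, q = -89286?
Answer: 7924776743/525180940990300 ≈ 1.5090e-5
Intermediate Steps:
Y(c, F) = c - 79/c (Y(c, F) = c*1 - 79/c = c - 79/c)
(Y(-88 - 1*(-63), -95)/(-29501) + 32253/(-23926))/q = (((-88 - 1*(-63)) - 79/(-88 - 1*(-63)))/(-29501) + 32253/(-23926))/(-89286) = (((-88 + 63) - 79/(-88 + 63))*(-1/29501) + 32253*(-1/23926))*(-1/89286) = ((-25 - 79/(-25))*(-1/29501) - 32253/23926)*(-1/89286) = ((-25 - 79*(-1/25))*(-1/29501) - 32253/23926)*(-1/89286) = ((-25 + 79/25)*(-1/29501) - 32253/23926)*(-1/89286) = (-546/25*(-1/29501) - 32253/23926)*(-1/89286) = (546/737525 - 32253/23926)*(-1/89286) = -23774330229/17646023150*(-1/89286) = 7924776743/525180940990300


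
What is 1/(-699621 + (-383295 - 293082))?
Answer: -1/1375998 ≈ -7.2675e-7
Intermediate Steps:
1/(-699621 + (-383295 - 293082)) = 1/(-699621 - 676377) = 1/(-1375998) = -1/1375998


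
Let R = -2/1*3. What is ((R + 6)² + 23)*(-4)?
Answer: -92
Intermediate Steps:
R = -6 (R = -2*1*3 = -2*3 = -6)
((R + 6)² + 23)*(-4) = ((-6 + 6)² + 23)*(-4) = (0² + 23)*(-4) = (0 + 23)*(-4) = 23*(-4) = -92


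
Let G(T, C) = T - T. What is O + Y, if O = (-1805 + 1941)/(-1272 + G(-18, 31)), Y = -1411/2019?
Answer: -86224/107007 ≈ -0.80578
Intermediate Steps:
G(T, C) = 0
Y = -1411/2019 (Y = -1411*1/2019 = -1411/2019 ≈ -0.69886)
O = -17/159 (O = (-1805 + 1941)/(-1272 + 0) = 136/(-1272) = 136*(-1/1272) = -17/159 ≈ -0.10692)
O + Y = -17/159 - 1411/2019 = -86224/107007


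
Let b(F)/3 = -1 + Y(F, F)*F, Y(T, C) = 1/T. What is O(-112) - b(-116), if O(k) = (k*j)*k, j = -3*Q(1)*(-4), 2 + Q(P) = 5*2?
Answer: 1204224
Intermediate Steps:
Y(T, C) = 1/T
Q(P) = 8 (Q(P) = -2 + 5*2 = -2 + 10 = 8)
j = 96 (j = -3*8*(-4) = -24*(-4) = 96)
O(k) = 96*k² (O(k) = (k*96)*k = (96*k)*k = 96*k²)
b(F) = 0 (b(F) = 3*(-1 + F/F) = 3*(-1 + 1) = 3*0 = 0)
O(-112) - b(-116) = 96*(-112)² - 1*0 = 96*12544 + 0 = 1204224 + 0 = 1204224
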